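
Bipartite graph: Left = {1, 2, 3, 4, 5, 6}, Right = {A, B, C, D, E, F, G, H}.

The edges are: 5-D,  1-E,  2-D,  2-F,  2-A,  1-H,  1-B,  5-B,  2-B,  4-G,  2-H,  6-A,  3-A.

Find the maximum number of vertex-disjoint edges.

For example, pair 1→E, 2→H, 3→A, 4→G, 5→B.
The set {3, 6} has only 1 neighbour ({A}), so by Hall's theorem at most 5 of the 6 left vertices can be matched.

5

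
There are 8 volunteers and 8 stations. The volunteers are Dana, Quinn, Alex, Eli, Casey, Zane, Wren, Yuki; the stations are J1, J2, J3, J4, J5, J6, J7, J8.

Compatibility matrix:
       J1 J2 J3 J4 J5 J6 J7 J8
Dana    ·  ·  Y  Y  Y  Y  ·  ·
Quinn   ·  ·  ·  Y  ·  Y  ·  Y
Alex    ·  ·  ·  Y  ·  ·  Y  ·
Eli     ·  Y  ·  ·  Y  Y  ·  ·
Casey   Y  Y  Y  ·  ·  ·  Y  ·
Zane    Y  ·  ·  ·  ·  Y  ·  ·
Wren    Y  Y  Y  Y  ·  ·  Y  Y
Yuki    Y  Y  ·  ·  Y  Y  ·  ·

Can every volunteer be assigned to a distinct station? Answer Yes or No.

Yes

A valid assignment of size 8: Dana-J3, Quinn-J8, Alex-J4, Eli-J5, Casey-J7, Zane-J1, Wren-J2, Yuki-J6.
All 8 volunteers are covered.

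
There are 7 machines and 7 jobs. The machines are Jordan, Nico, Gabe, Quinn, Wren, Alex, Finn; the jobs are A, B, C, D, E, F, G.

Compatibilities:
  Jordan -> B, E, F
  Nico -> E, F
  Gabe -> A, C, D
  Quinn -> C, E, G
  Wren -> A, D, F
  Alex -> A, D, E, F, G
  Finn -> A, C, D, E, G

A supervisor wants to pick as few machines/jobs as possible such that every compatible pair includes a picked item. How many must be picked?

7

A maximum matching has 7 edges (e.g. Jordan–B, Nico–E, Gabe–D, Quinn–C, Wren–F, Alex–A, Finn–G).
By König's theorem the minimum vertex cover has the same size. One such cover is {Jordan, Nico, Gabe, Quinn, Wren, Alex, Finn}.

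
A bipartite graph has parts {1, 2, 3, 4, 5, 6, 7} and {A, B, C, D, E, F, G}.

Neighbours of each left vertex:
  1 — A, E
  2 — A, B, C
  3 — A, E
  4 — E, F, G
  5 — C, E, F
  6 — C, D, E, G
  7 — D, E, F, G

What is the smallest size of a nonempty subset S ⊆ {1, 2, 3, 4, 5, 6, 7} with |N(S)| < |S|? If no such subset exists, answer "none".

none

A matching saturating every left vertex exists, for instance 1→A, 2→B, 3→E, 4→G, 5→F, 6→C, 7→D.
By Hall's marriage theorem, this means |N(S)| ≥ |S| for every subset S, so no violating subset exists.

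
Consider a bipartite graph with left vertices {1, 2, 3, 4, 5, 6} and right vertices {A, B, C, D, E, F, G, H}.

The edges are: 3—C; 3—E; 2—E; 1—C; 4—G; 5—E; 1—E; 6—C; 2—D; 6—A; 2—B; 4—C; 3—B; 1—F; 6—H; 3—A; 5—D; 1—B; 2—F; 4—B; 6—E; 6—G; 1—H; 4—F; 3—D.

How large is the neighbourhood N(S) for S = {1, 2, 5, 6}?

The union of neighbours of {1, 2, 5, 6} is {A, B, C, D, E, F, G, H}, which has 8 elements.
Since |N(S)| = 8 ≥ |S| = 4, Hall's condition holds for this subset.

8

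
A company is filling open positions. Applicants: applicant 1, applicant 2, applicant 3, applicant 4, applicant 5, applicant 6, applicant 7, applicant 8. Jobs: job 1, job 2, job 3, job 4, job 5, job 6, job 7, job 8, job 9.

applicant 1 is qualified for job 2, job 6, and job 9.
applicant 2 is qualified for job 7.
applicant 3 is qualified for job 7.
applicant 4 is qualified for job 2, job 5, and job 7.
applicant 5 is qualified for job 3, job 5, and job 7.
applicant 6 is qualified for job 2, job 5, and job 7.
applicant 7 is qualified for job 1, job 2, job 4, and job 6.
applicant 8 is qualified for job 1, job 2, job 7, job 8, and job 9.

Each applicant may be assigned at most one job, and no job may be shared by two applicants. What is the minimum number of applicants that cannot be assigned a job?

One maximum matching: applicant 1–job 6, applicant 2–job 7, applicant 4–job 5, applicant 5–job 3, applicant 6–job 2, applicant 7–job 1, applicant 8–job 9.
The set {applicant 2, applicant 3} has only 1 neighbour ({job 7}), so by Hall's theorem at most 7 of the 8 applicants can be matched.
That matches 7 of the 8, leaving 1 unmatched; no matching can do better.

1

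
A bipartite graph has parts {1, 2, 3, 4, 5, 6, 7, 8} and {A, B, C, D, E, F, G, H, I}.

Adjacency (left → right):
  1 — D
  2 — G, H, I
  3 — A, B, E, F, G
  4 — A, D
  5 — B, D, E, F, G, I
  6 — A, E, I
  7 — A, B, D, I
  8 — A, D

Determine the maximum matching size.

7

One maximum matching: 1→D, 2→H, 3→G, 4→A, 5→B, 6→E, 7→I.
The set {1, 4, 8} has only 2 neighbours ({A, D}), so by Hall's theorem at most 7 of the 8 left vertices can be matched.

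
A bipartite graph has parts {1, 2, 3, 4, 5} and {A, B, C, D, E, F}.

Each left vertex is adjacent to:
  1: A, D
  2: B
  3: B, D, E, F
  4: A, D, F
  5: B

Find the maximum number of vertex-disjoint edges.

4

One maximum matching: 1→D, 2→B, 3→E, 4→F.
The set {2, 5} has only 1 neighbour ({B}), so by Hall's theorem at most 4 of the 5 left vertices can be matched.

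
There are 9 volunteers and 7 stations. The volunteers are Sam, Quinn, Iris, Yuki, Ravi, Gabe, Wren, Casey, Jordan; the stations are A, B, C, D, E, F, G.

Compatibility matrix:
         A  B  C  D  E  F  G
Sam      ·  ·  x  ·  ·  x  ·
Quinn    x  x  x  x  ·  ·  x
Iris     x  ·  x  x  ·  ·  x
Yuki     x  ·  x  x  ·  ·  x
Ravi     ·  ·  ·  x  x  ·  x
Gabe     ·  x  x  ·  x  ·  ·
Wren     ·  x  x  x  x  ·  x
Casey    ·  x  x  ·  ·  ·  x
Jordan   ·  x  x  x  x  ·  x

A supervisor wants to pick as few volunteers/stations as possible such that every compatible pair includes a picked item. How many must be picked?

7

A maximum matching has 7 edges (e.g. Sam–F, Quinn–A, Iris–D, Yuki–C, Ravi–E, Gabe–B, Wren–G).
By König's theorem the minimum vertex cover has the same size. One such cover is {Sam, A, B, C, D, E, G}.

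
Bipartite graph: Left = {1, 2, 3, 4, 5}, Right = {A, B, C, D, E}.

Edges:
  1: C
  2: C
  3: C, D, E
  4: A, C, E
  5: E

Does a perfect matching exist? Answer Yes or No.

The set {1, 2} has only 1 neighbour ({C}), so by Hall's theorem at most 4 of the 5 left vertices can be matched.
Hence no matching covers every left vertex.

No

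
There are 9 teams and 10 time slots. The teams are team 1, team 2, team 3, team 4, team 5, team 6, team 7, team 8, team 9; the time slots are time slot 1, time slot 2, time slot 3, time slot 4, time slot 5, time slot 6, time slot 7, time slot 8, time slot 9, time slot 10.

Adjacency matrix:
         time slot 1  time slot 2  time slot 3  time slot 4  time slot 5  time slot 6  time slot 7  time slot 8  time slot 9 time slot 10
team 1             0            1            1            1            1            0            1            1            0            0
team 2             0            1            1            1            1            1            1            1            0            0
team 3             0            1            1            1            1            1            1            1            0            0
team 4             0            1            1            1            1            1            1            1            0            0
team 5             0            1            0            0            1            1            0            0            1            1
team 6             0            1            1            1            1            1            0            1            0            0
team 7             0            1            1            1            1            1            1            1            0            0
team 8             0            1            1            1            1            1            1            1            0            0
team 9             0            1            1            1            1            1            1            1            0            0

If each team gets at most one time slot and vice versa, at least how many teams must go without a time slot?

A valid assignment of size 8: team 1–time slot 2, team 2–time slot 6, team 3–time slot 3, team 4–time slot 7, team 5–time slot 9, team 6–time slot 4, team 7–time slot 5, team 8–time slot 8.
The set {team 1, team 2, team 3, team 4, team 6, team 7, team 8, team 9} has only 7 neighbours ({time slot 2, time slot 3, time slot 4, time slot 5, time slot 6, time slot 7, time slot 8}), so by Hall's theorem at most 8 of the 9 teams can be matched.
That matches 8 of the 9, leaving 1 unmatched; no matching can do better.

1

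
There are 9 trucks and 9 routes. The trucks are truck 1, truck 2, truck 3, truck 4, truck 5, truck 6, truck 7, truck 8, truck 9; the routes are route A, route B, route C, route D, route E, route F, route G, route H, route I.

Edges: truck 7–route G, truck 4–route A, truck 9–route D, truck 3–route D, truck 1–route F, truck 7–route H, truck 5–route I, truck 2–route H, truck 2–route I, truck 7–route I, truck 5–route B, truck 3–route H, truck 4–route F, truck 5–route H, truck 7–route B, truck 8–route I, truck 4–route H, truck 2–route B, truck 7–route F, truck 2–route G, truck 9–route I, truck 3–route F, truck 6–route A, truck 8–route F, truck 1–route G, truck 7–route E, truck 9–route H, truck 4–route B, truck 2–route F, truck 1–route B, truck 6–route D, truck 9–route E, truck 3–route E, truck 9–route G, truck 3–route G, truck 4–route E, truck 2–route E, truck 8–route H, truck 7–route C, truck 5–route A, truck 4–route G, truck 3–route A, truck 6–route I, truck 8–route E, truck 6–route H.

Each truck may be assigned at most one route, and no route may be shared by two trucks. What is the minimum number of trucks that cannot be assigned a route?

One maximum matching: truck 1→route F, truck 2→route G, truck 3→route D, truck 4→route A, truck 5→route B, truck 6→route I, truck 7→route C, truck 8→route H, truck 9→route E.
This saturates every truck, so 9 is the maximum.
That matches 9 of the 9, leaving 0 unmatched; no matching can do better.

0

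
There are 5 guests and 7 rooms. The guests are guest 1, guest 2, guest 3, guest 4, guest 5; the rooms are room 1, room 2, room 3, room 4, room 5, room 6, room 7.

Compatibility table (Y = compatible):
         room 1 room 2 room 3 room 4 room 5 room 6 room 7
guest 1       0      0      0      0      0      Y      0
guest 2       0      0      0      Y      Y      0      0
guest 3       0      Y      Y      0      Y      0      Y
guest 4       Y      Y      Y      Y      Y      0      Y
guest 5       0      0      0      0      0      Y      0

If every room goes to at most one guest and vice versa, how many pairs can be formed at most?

For example, pair guest 1-room 6, guest 2-room 5, guest 3-room 7, guest 4-room 4.
The set {guest 1, guest 5} has only 1 neighbour ({room 6}), so by Hall's theorem at most 4 of the 5 guests can be matched.

4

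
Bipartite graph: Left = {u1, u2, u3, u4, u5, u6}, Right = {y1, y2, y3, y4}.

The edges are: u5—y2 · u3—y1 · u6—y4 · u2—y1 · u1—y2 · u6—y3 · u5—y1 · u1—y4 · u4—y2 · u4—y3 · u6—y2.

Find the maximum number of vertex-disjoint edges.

4

A valid assignment of size 4: u1→y4, u2→y1, u4→y3, u5→y2.
The set {u1, u2, u3, u4, u5, u6} has only 4 neighbours ({y1, y2, y3, y4}), so by Hall's theorem at most 4 of the 6 left vertices can be matched.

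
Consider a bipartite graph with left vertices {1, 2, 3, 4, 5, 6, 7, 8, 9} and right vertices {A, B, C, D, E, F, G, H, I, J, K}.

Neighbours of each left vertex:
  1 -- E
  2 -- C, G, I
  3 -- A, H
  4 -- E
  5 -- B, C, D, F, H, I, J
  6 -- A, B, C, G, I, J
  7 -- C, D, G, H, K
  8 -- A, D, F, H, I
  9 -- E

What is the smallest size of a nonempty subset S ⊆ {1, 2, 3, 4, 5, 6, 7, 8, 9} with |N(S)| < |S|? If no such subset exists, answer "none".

Take S = {1, 4}. Its neighbourhood is {E}, so |N(S)| = 1 < |S| = 2.
No single vertex violates Hall's condition since each has at least one neighbour, so 2 is the minimum.

2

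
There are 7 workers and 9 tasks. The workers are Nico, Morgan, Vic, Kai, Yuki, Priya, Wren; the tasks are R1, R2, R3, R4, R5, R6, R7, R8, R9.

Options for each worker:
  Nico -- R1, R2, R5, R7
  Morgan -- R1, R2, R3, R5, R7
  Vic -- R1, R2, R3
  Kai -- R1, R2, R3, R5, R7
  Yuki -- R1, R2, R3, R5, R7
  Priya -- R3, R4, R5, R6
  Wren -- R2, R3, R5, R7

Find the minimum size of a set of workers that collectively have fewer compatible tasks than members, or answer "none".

6

Take S = {Nico, Morgan, Vic, Kai, Yuki, Wren}. Its neighbourhood is {R1, R2, R3, R5, R7}, so |N(S)| = 5 < |S| = 6.
Every subset of size less than 6 has at least as many neighbours as members, so 6 is the minimum.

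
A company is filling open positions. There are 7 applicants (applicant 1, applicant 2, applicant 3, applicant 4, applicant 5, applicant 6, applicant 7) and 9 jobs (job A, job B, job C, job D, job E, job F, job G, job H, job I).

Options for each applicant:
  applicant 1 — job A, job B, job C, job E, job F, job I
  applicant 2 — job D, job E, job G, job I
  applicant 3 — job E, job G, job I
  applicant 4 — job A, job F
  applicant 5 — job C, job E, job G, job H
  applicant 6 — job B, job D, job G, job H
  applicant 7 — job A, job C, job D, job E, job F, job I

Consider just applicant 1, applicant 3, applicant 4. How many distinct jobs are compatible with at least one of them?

The union of neighbours of {applicant 1, applicant 3, applicant 4} is {job A, job B, job C, job E, job F, job G, job I}, which has 7 elements.
Since |N(S)| = 7 ≥ |S| = 3, Hall's condition holds for this subset.

7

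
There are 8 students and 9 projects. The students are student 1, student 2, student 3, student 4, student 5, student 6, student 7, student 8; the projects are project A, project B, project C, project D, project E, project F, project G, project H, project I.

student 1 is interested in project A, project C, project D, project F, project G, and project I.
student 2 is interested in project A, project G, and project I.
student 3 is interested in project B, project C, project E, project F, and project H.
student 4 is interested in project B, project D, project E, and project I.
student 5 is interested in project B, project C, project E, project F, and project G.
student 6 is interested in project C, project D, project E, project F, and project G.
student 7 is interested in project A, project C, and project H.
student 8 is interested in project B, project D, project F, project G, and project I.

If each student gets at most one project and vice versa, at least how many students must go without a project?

0

One maximum matching: student 1-project D, student 2-project I, student 3-project C, student 4-project B, student 5-project F, student 6-project E, student 7-project A, student 8-project G.
This saturates every student, so 8 is the maximum.
That matches 8 of the 8, leaving 0 unmatched; no matching can do better.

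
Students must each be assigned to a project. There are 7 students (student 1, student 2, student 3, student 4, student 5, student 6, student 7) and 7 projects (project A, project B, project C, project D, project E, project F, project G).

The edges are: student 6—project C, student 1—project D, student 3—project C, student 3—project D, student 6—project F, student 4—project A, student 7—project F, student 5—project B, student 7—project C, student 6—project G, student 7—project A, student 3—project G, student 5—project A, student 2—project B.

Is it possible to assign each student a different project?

No

The set {student 2, student 4, student 5} has only 2 neighbours ({project A, project B}), so by Hall's theorem at most 6 of the 7 students can be matched.
Hence no matching covers every student.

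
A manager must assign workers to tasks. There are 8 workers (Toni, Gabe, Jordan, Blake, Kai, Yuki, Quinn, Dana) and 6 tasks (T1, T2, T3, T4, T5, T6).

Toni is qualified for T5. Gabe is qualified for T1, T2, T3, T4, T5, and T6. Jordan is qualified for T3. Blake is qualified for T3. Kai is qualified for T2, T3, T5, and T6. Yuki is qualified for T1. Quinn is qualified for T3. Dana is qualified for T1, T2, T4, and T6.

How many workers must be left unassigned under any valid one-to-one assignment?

A valid assignment of size 6: Toni–T5, Gabe–T4, Jordan–T3, Kai–T6, Yuki–T1, Dana–T2.
The set {Jordan, Blake, Quinn} has only 1 neighbour ({T3}), so by Hall's theorem at most 6 of the 8 workers can be matched.
That matches 6 of the 8, leaving 2 unmatched; no matching can do better.

2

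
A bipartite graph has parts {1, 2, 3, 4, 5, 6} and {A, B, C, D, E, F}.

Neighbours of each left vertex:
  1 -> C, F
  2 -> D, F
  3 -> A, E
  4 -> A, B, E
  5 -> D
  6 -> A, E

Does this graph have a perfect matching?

For example, pair 1→C, 2→F, 3→A, 4→B, 5→D, 6→E.
All 6 left vertices are covered.

Yes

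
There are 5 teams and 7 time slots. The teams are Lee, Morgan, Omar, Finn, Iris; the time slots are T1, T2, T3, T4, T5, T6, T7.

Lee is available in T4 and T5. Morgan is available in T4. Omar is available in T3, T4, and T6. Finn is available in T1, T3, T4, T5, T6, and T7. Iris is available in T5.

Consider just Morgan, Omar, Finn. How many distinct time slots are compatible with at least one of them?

The union of neighbours of {Morgan, Omar, Finn} is {T1, T3, T4, T5, T6, T7}, which has 6 elements.
Since |N(S)| = 6 ≥ |S| = 3, Hall's condition holds for this subset.

6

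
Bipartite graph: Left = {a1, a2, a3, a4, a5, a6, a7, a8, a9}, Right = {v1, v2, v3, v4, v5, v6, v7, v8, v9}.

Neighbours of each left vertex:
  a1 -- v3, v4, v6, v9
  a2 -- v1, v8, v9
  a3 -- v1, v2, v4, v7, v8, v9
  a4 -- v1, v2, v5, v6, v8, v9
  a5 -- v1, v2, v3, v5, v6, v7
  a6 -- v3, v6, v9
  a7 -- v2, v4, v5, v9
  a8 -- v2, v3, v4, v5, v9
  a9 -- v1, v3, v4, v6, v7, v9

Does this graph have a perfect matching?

Yes

A valid assignment of size 9: a1→v4, a2→v8, a3→v7, a4→v1, a5→v6, a6→v9, a7→v5, a8→v2, a9→v3.
Every left vertex is matched, so this is a perfect matching.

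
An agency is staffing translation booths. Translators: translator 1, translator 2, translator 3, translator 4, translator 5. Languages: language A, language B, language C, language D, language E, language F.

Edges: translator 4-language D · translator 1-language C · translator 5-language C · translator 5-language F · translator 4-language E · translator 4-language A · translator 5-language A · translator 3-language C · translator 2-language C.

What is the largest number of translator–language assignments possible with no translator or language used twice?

3

A valid assignment of size 3: translator 1→language C, translator 4→language A, translator 5→language F.
The set {translator 1, translator 2, translator 3} has only 1 neighbour ({language C}), so by Hall's theorem at most 3 of the 5 translators can be matched.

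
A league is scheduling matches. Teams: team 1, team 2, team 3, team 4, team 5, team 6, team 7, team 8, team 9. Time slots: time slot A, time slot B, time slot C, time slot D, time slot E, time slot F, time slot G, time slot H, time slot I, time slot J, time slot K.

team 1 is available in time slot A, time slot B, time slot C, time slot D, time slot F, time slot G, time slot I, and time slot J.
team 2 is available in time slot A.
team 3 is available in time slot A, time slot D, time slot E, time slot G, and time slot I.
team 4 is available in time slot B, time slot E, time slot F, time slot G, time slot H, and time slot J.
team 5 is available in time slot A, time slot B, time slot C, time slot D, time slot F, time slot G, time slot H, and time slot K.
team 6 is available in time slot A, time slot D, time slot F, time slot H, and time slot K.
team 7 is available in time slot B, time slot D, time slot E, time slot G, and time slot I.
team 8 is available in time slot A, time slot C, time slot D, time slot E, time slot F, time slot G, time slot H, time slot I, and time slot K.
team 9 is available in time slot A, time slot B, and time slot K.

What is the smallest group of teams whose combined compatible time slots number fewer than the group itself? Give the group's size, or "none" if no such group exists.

none

A matching saturating every team exists, for instance team 1→time slot J, team 2→time slot A, team 3→time slot I, team 4→time slot E, team 5→time slot H, team 6→time slot D, team 7→time slot G, team 8→time slot C, team 9→time slot K.
By Hall's marriage theorem, this means |N(S)| ≥ |S| for every subset S, so no violating subset exists.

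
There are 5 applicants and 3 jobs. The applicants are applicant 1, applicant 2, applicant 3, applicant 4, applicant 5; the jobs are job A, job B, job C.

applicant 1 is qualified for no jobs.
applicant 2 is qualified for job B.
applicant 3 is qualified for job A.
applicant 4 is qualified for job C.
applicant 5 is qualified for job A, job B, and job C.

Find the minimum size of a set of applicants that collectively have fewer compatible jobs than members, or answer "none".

1

Take S = {applicant 1}. Its neighbourhood is {}, so |N(S)| = 0 < |S| = 1.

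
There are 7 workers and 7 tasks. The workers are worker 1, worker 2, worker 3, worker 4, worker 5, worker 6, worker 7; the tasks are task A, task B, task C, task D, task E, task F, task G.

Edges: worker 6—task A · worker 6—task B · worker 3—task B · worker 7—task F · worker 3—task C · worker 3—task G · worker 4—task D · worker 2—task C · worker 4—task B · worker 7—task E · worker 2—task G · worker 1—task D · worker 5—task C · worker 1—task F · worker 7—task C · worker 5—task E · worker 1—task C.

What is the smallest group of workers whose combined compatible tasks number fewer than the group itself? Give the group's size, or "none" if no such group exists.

A matching saturating every worker exists, for instance worker 1→task F, worker 2→task G, worker 3→task B, worker 4→task D, worker 5→task C, worker 6→task A, worker 7→task E.
By Hall's marriage theorem, this means |N(S)| ≥ |S| for every subset S, so no violating subset exists.

none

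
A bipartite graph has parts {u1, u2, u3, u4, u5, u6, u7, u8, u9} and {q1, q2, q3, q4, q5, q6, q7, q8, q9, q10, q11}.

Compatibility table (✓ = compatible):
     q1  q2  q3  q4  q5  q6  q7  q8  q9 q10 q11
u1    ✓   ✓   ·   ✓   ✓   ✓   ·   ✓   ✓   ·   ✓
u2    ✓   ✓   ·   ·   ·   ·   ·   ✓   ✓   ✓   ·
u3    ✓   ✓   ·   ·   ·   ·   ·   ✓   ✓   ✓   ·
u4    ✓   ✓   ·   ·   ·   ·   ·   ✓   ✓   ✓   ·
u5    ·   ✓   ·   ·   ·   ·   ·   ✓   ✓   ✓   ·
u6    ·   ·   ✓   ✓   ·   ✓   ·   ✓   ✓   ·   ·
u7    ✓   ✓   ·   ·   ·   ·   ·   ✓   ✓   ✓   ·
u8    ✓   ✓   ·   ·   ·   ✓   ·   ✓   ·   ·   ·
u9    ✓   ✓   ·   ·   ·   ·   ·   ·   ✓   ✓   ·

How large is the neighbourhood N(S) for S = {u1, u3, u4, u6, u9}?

10

The union of neighbours of {u1, u3, u4, u6, u9} is {q1, q2, q3, q4, q5, q6, q8, q9, q10, q11}, which has 10 elements.
Since |N(S)| = 10 ≥ |S| = 5, Hall's condition holds for this subset.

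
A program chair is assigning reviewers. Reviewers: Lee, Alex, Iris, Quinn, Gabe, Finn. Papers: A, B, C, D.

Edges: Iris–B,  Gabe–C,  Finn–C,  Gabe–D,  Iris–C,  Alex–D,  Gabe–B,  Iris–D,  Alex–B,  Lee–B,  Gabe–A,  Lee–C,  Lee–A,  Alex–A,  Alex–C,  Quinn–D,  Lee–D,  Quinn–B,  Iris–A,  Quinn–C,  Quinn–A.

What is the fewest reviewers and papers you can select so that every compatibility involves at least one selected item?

4

A maximum matching has 4 edges (e.g. Lee–A, Alex–D, Iris–C, Quinn–B).
By König's theorem the minimum vertex cover has the same size. One such cover is {A, B, C, D}.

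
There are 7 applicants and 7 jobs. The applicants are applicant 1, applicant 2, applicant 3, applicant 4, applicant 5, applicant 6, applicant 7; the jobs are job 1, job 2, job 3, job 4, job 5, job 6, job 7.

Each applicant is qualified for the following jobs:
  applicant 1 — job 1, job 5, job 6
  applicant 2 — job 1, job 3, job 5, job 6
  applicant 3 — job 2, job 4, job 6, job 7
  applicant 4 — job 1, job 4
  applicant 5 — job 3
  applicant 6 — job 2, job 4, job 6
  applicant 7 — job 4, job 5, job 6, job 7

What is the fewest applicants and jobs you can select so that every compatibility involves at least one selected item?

7

The 7 edges applicant 1–job 1, applicant 2–job 5, applicant 3–job 7, applicant 4–job 4, applicant 5–job 3, applicant 6–job 2, applicant 7–job 6 form a matching, so any vertex cover needs at least 7 vertices (one per matched edge).
Conversely {applicant 1, applicant 2, applicant 3, applicant 4, applicant 5, applicant 6, applicant 7} meets every edge and has exactly 7 vertices, so 7 is optimal.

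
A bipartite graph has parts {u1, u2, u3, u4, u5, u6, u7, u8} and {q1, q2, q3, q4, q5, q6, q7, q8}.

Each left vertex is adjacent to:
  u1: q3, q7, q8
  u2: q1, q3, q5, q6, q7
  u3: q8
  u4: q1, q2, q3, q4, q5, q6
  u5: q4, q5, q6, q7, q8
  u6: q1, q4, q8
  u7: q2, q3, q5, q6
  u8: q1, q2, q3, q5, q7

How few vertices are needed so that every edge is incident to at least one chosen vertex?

{u1, u2, u3, u4, u5, u6, u7, u8} is a vertex cover of size 8: every edge has an endpoint in this set.
No smaller cover exists because u1–q3, u2–q6, u3–q8, u4–q4, u5–q5, u6–q1, u7–q2, u8–q7 is a matching of size 8, and a cover must include an endpoint of each of these disjoint edges (König's theorem).

8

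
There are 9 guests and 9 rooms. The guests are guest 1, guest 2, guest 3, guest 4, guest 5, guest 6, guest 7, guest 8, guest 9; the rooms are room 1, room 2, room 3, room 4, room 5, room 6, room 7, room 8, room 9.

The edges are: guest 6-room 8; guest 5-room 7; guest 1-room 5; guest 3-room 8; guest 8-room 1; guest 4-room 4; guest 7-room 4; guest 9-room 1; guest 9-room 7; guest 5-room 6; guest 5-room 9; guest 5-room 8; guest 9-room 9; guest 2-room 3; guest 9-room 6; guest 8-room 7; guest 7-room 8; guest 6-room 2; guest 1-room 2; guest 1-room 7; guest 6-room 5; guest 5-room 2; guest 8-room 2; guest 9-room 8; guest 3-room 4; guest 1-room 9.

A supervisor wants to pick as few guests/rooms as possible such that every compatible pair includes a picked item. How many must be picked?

8

A maximum matching has 8 edges (e.g. guest 1–room 7, guest 2–room 3, guest 3–room 8, guest 4–room 4, guest 5–room 2, guest 6–room 5, guest 8–room 1, guest 9–room 9).
By König's theorem the minimum vertex cover has the same size. One such cover is {guest 1, guest 2, guest 5, guest 6, guest 8, guest 9, room 4, room 8}.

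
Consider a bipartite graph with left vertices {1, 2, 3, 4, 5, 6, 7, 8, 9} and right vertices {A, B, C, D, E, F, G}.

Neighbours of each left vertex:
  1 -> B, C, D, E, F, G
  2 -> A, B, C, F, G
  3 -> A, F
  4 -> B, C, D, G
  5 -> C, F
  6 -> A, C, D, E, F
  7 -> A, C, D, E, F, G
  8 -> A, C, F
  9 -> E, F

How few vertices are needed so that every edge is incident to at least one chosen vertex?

A maximum matching has 7 edges (e.g. 1–B, 2–A, 3–F, 4–D, 5–C, 6–E, 7–G).
By König's theorem the minimum vertex cover has the same size. One such cover is {A, B, C, D, E, F, G}.

7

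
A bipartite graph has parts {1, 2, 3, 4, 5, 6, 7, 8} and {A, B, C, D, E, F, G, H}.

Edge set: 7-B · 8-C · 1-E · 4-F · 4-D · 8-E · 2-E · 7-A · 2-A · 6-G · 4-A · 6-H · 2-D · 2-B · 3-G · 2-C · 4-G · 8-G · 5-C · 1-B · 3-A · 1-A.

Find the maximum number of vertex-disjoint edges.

A valid assignment of size 8: 1–B, 2–D, 3–G, 4–F, 5–C, 6–H, 7–A, 8–E.
This saturates every left vertex, so 8 is the maximum.

8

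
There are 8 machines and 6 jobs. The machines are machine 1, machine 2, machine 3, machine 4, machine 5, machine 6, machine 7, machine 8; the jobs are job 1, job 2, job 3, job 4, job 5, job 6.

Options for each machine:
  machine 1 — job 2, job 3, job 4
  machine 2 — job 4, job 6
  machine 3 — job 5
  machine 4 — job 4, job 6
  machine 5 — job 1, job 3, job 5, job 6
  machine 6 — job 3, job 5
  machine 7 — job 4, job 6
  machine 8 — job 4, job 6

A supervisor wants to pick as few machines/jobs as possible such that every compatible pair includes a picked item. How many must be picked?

A maximum matching has 6 edges (e.g. machine 1–job 2, machine 2–job 4, machine 3–job 5, machine 4–job 6, machine 5–job 1, machine 6–job 3).
By König's theorem the minimum vertex cover has the same size. One such cover is {machine 1, machine 3, machine 5, machine 6, job 4, job 6}.

6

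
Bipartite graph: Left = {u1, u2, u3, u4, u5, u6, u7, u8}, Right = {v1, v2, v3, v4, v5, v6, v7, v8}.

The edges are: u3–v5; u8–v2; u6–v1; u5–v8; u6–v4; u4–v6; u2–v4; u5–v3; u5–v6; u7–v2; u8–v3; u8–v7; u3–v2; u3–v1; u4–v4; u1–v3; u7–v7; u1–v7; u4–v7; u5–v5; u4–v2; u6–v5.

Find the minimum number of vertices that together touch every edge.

8

A maximum matching has 8 edges (e.g. u1–v3, u2–v4, u3–v1, u4–v6, u5–v8, u6–v5, u7–v7, u8–v2).
By König's theorem the minimum vertex cover has the same size. One such cover is {u1, u2, u3, u4, u5, u6, u7, u8}.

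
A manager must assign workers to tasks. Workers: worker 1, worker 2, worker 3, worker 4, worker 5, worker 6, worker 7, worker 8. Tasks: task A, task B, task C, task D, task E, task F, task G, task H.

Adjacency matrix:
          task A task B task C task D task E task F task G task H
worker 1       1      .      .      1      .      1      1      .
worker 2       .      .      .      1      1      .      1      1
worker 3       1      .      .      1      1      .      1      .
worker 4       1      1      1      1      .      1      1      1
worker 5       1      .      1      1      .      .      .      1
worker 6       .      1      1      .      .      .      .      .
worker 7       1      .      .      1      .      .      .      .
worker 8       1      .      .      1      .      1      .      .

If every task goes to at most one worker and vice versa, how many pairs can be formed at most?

A valid assignment of size 8: worker 1→task G, worker 2→task H, worker 3→task E, worker 4→task F, worker 5→task C, worker 6→task B, worker 7→task A, worker 8→task D.
All 8 workers are matched, so no larger matching exists.

8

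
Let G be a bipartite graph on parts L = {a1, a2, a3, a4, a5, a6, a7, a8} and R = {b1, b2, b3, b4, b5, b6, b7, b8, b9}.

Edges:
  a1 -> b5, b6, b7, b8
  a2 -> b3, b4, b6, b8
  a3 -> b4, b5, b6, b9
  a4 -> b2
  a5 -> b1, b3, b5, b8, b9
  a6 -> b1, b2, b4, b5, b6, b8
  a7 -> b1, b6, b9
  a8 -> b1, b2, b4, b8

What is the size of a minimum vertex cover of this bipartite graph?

{a1, a2, a3, a4, a5, a6, a7, a8} is a vertex cover of size 8: every edge has an endpoint in this set.
No smaller cover exists because a1–b5, a2–b3, a3–b6, a4–b2, a5–b1, a6–b4, a7–b9, a8–b8 is a matching of size 8, and a cover must include an endpoint of each of these disjoint edges (König's theorem).

8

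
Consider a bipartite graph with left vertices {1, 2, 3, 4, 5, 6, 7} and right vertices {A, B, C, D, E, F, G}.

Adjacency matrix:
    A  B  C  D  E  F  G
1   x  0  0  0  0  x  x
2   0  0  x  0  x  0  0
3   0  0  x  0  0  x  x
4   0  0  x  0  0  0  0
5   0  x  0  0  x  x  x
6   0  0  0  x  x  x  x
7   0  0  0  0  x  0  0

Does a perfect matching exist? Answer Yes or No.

No

The set {2, 4, 7} has only 2 neighbours ({C, E}), so by Hall's theorem at most 6 of the 7 left vertices can be matched.
Hence no matching covers every left vertex.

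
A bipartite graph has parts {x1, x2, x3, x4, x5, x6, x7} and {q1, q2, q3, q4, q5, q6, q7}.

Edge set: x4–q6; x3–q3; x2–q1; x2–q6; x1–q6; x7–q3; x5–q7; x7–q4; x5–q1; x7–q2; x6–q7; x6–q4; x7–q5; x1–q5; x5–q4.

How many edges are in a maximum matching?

7

One maximum matching: x1–q5, x2–q1, x3–q3, x4–q6, x5–q4, x6–q7, x7–q2.
This saturates every left vertex, so 7 is the maximum.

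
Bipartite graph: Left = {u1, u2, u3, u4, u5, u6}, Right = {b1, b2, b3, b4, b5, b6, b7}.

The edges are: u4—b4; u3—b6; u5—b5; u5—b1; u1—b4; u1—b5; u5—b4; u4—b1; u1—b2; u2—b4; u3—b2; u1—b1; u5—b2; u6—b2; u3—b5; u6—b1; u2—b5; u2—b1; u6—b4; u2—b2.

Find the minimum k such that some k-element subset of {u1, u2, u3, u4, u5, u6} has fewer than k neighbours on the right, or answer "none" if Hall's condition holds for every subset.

5

Take S = {u1, u2, u4, u5, u6}. Its neighbourhood is {b1, b2, b4, b5}, so |N(S)| = 4 < |S| = 5.
Every subset of size less than 5 has at least as many neighbours as members, so 5 is the minimum.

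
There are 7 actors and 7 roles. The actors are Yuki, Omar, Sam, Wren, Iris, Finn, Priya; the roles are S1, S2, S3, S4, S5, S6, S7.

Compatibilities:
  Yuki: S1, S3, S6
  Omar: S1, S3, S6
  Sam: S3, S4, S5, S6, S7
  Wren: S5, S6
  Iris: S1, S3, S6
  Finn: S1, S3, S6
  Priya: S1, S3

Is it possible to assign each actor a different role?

No

The set {Yuki, Omar, Iris, Finn, Priya} has only 3 neighbours ({S1, S3, S6}), so by Hall's theorem at most 5 of the 7 actors can be matched.
Hence no matching covers every actor.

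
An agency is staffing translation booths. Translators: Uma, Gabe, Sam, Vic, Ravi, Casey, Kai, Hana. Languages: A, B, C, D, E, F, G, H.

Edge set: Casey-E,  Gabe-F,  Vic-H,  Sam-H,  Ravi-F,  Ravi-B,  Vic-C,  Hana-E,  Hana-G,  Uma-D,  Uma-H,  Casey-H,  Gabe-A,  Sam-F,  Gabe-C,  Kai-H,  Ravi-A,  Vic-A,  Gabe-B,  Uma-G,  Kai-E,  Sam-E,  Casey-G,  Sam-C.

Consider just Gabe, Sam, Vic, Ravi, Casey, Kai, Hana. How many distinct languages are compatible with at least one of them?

The union of neighbours of {Gabe, Sam, Vic, Ravi, Casey, Kai, Hana} is {A, B, C, E, F, G, H}, which has 7 elements.
Since |N(S)| = 7 ≥ |S| = 7, Hall's condition holds for this subset.

7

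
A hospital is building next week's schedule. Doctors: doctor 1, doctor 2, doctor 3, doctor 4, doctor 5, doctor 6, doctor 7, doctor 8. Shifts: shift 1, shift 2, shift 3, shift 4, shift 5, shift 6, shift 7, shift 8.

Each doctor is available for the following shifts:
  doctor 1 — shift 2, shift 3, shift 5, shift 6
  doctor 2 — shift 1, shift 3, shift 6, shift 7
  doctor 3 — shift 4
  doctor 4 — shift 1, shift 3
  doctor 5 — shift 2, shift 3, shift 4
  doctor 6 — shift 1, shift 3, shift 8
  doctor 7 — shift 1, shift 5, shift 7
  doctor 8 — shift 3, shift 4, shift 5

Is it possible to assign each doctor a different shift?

A valid assignment of size 8: doctor 1→shift 6, doctor 2→shift 7, doctor 3→shift 4, doctor 4→shift 3, doctor 5→shift 2, doctor 6→shift 8, doctor 7→shift 1, doctor 8→shift 5.
Every doctor is matched, so this is a perfect matching.

Yes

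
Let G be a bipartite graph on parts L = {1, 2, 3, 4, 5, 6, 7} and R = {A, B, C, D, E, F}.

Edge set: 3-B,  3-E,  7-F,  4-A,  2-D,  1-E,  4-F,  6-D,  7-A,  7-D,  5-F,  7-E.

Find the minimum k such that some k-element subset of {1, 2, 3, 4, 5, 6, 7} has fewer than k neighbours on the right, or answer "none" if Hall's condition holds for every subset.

Take S = {2, 6}. Its neighbourhood is {D}, so |N(S)| = 1 < |S| = 2.
No single vertex violates Hall's condition since each has at least one neighbour, so 2 is the minimum.

2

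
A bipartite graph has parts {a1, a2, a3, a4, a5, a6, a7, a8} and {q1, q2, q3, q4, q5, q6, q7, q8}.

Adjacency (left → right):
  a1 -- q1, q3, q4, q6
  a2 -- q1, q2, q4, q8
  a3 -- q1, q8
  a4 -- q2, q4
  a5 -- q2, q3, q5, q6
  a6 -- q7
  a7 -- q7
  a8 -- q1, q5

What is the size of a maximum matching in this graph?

7

One maximum matching: a1→q4, a2→q8, a3→q1, a4→q2, a5→q6, a6→q7, a8→q5.
The set {a6, a7} has only 1 neighbour ({q7}), so by Hall's theorem at most 7 of the 8 left vertices can be matched.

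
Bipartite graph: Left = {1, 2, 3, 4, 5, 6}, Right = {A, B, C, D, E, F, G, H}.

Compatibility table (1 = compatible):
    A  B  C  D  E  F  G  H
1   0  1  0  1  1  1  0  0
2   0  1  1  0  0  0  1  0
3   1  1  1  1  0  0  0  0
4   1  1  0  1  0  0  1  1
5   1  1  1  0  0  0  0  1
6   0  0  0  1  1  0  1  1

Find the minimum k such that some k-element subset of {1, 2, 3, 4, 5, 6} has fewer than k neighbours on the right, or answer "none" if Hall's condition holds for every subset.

none

A matching saturating every left vertex exists, for instance 1→B, 2→G, 3→D, 4→A, 5→C, 6→E.
By Hall's marriage theorem, this means |N(S)| ≥ |S| for every subset S, so no violating subset exists.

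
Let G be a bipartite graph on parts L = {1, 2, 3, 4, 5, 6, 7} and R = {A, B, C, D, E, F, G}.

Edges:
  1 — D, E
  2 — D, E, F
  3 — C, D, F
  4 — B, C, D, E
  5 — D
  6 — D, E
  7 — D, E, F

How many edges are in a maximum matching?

For example, pair 1-E, 2-F, 3-C, 4-B, 5-D.
The set {1, 2, 5, 6, 7} has only 3 neighbours ({D, E, F}), so by Hall's theorem at most 5 of the 7 left vertices can be matched.

5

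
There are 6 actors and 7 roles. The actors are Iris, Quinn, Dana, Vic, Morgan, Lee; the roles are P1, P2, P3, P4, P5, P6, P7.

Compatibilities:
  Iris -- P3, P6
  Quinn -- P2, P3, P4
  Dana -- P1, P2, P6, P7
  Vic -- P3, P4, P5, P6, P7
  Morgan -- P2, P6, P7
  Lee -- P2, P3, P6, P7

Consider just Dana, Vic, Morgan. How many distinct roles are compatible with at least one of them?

7

The union of neighbours of {Dana, Vic, Morgan} is {P1, P2, P3, P4, P5, P6, P7}, which has 7 elements.
Since |N(S)| = 7 ≥ |S| = 3, Hall's condition holds for this subset.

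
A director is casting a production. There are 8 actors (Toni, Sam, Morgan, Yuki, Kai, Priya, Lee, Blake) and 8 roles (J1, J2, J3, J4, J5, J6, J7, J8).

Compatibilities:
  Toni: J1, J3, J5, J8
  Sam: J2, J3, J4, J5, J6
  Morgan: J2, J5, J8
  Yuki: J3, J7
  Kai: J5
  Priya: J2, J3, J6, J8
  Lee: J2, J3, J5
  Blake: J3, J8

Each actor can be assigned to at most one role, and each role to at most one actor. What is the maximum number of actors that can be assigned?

8

One maximum matching: Toni–J1, Sam–J4, Morgan–J8, Yuki–J7, Kai–J5, Priya–J6, Lee–J2, Blake–J3.
This saturates every actor, so 8 is the maximum.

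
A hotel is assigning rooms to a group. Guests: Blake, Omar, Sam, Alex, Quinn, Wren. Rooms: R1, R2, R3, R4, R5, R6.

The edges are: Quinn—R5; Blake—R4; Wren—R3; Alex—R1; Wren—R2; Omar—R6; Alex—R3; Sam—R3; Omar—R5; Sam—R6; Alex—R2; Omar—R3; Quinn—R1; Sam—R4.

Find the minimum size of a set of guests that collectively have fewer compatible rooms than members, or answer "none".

A matching saturating every guest exists, for instance Blake→R4, Omar→R5, Sam→R6, Alex→R2, Quinn→R1, Wren→R3.
By Hall's marriage theorem, this means |N(S)| ≥ |S| for every subset S, so no violating subset exists.

none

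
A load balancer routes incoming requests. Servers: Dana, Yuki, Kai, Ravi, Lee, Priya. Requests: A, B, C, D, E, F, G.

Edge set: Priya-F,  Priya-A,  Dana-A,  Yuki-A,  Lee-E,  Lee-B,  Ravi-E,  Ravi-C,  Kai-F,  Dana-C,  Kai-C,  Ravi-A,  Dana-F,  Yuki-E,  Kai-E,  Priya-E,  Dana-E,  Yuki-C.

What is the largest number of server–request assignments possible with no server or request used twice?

For example, pair Dana-F, Yuki-A, Kai-C, Ravi-E, Lee-B.
The set {Dana, Yuki, Kai, Ravi, Priya} has only 4 neighbours ({A, C, E, F}), so by Hall's theorem at most 5 of the 6 servers can be matched.

5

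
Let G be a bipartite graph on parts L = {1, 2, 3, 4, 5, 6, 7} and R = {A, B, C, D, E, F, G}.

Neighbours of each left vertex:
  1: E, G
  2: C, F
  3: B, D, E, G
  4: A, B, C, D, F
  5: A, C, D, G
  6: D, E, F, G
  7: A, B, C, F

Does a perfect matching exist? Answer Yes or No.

Yes

A valid assignment of size 7: 1-G, 2-F, 3-E, 4-A, 5-C, 6-D, 7-B.
Every left vertex is matched, so this is a perfect matching.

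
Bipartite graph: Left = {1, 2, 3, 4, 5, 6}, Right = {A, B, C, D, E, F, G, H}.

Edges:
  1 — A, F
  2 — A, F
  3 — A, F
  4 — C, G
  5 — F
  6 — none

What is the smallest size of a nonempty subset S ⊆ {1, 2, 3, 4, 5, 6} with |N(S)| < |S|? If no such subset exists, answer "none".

Take S = {6}. Its neighbourhood is {}, so |N(S)| = 0 < |S| = 1.

1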